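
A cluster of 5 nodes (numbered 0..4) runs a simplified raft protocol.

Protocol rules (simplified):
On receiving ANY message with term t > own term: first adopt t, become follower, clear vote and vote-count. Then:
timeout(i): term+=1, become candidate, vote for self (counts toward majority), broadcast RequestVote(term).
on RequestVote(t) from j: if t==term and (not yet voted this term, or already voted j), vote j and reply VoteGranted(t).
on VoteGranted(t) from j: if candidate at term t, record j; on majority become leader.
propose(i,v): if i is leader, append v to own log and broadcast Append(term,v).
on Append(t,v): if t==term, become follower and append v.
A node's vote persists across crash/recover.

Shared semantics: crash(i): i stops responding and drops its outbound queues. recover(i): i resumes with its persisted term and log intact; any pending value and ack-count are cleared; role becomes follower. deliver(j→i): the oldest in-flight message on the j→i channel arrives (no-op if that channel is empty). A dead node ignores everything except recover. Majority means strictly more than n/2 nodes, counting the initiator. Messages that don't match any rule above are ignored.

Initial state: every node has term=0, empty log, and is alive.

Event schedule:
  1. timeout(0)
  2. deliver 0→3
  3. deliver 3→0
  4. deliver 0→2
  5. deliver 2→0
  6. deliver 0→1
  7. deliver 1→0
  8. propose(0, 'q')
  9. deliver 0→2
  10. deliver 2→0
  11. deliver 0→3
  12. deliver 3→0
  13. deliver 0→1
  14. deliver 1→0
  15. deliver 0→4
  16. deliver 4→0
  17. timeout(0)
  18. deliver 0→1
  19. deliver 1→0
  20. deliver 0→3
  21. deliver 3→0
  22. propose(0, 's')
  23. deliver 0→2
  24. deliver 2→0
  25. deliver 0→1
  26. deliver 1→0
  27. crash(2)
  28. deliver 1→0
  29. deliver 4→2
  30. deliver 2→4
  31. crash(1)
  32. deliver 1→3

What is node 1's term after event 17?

1

1. timeout(0):  <0:cand t1 ->
2. deliver 0→3:  <3:foll t1 ->
3. deliver 3→0:  nop
4. deliver 0→2:  <2:foll t1 ->
5. deliver 2→0:  <0:lead t1 ->
6. deliver 0→1:  <1:foll t1 ->
7. deliver 1→0:  nop
8. propose(0,'q'):  <0:lead t1 q>
9. deliver 0→2:  <2:foll t1 q>
10. deliver 2→0:  nop
11. deliver 0→3:  <3:foll t1 q>
12. deliver 3→0:  nop
13. deliver 0→1:  <1:foll t1 q>
14. deliver 1→0:  nop
15. deliver 0→4:  <4:foll t1 ->
16. deliver 4→0:  nop
17. timeout(0):  <0:cand t2 q>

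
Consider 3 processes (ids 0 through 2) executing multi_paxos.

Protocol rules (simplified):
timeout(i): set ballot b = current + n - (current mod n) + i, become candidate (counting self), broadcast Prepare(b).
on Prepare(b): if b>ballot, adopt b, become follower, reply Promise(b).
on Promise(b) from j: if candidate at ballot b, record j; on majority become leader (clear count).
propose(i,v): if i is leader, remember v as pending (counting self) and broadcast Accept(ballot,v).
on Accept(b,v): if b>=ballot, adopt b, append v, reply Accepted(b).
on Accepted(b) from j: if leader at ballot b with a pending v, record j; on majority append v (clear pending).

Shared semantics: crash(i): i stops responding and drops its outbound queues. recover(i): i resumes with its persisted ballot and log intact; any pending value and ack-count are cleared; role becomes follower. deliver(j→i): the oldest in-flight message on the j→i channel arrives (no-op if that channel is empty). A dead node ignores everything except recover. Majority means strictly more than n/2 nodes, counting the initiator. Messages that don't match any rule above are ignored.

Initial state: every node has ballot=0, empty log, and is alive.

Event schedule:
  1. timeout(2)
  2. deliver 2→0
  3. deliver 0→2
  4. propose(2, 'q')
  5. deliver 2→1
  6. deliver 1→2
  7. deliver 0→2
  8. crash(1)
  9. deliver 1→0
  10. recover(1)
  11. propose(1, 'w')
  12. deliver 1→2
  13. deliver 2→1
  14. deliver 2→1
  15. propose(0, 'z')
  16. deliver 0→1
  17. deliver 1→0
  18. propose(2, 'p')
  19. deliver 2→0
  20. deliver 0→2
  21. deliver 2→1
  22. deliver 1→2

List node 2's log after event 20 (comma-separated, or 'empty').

p

1. timeout(2):  <2:cand b5 ->
2. deliver 2→0:  <0:foll b5 ->
3. deliver 0→2:  <2:lead b5 ->
4. propose(2,'q'):  nop
5. deliver 2→1:  <1:foll b5 ->
6. deliver 1→2:  nop
7. deliver 0→2:  nop
8. crash(1):  <1:✗foll b5 ->
9. deliver 1→0:  nop
10. recover(1):  <1:foll b5 ->
11. propose(1,'w'):  nop
12. deliver 1→2:  nop
13. deliver 2→1:  <1:foll b5 q>
14. deliver 2→1:  nop
15. propose(0,'z'):  nop
16. deliver 0→1:  nop
17. deliver 1→0:  nop
18. propose(2,'p'):  nop
19. deliver 2→0:  <0:foll b5 q>
20. deliver 0→2:  <2:lead b5 p>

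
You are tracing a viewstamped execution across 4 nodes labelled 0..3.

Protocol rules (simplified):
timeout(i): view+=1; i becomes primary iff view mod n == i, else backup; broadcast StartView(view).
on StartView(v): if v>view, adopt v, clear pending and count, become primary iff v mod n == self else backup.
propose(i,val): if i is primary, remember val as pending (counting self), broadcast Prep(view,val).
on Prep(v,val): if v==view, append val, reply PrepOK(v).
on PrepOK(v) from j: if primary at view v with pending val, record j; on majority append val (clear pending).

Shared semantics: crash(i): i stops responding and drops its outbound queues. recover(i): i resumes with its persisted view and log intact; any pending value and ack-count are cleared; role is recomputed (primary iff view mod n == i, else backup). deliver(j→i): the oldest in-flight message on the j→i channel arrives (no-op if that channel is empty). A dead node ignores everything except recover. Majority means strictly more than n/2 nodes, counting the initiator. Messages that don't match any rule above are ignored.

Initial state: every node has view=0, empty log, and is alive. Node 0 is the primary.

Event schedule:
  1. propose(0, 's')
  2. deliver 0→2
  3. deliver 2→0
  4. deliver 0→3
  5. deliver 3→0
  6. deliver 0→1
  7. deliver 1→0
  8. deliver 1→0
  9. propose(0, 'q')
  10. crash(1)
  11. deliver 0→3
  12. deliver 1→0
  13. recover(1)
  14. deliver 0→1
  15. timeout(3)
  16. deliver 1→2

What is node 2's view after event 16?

[1] propose(0,'s') → ∅
[2] deliver 0→2 → N2(back v0 [s])
[3] deliver 2→0 → ∅
[4] deliver 0→3 → N3(back v0 [s])
[5] deliver 3→0 → N0(prim v0 [s])
[6] deliver 0→1 → N1(back v0 [s])
[7] deliver 1→0 → ∅
[8] deliver 1→0 → ∅
[9] propose(0,'q') → ∅
[10] crash(1) → N1(✗back v0 [s])
[11] deliver 0→3 → N3(back v0 [s,q])
[12] deliver 1→0 → ∅
[13] recover(1) → N1(back v0 [s])
[14] deliver 0→1 → N1(back v0 [s,q])
[15] timeout(3) → N3(back v1 [s,q])
[16] deliver 1→2 → ∅

0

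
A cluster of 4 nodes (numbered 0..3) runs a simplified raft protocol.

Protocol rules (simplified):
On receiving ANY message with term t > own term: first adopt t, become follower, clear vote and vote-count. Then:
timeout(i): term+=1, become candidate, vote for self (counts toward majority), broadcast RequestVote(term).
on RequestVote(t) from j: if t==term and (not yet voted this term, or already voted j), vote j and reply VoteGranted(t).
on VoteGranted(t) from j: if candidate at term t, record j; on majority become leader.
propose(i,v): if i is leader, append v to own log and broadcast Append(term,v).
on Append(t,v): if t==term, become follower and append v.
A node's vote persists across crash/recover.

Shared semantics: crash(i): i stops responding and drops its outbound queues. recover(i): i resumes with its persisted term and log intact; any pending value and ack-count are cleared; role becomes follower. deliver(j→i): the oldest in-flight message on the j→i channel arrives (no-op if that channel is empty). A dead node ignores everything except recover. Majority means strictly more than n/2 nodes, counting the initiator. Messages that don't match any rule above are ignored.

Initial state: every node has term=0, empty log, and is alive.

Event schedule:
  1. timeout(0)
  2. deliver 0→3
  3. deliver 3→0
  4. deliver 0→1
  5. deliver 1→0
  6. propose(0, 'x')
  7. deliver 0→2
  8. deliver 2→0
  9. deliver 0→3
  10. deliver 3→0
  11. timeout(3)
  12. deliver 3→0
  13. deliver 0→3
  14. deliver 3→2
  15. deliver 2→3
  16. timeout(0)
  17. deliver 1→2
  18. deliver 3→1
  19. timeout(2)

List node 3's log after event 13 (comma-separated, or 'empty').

x

after 1 — timeout(0): n0:cand/t1/[-]
after 2 — deliver 0→3: n3:foll/t1/[-]
after 3 — deliver 3→0: ·
after 4 — deliver 0→1: n1:foll/t1/[-]
after 5 — deliver 1→0: n0:lead/t1/[-]
after 6 — propose(0,'x'): n0:lead/t1/[x]
after 7 — deliver 0→2: n2:foll/t1/[-]
after 8 — deliver 2→0: ·
after 9 — deliver 0→3: n3:foll/t1/[x]
after 10 — deliver 3→0: ·
after 11 — timeout(3): n3:cand/t2/[x]
after 12 — deliver 3→0: n0:foll/t2/[x]
after 13 — deliver 0→3: ·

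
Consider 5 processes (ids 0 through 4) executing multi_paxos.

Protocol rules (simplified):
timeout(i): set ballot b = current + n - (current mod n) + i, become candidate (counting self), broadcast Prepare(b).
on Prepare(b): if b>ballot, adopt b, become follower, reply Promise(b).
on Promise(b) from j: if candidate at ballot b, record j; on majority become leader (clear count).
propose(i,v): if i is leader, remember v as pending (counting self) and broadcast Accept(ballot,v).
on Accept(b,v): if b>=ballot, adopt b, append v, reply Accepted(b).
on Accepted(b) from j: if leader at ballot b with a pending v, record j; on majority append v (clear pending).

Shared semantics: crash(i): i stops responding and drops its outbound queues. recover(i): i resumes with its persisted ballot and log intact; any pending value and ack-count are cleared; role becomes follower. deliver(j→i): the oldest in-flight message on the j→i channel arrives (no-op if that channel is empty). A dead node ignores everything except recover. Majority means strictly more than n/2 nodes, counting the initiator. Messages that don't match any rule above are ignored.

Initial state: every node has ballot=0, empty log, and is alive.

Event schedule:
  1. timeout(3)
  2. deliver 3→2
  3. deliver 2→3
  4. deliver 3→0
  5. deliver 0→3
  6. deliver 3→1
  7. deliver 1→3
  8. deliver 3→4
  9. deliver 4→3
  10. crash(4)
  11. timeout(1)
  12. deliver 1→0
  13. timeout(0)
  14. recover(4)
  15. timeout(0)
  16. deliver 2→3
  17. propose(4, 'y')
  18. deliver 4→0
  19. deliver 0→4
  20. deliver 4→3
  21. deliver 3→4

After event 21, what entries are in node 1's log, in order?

after 1 — timeout(3): n3:cand/b8/[-]
after 2 — deliver 3→2: n2:foll/b8/[-]
after 3 — deliver 2→3: ·
after 4 — deliver 3→0: n0:foll/b8/[-]
after 5 — deliver 0→3: n3:lead/b8/[-]
after 6 — deliver 3→1: n1:foll/b8/[-]
after 7 — deliver 1→3: ·
after 8 — deliver 3→4: n4:foll/b8/[-]
after 9 — deliver 4→3: ·
after 10 — crash(4): n4:✗foll/b8/[-]
after 11 — timeout(1): n1:cand/b11/[-]
after 12 — deliver 1→0: n0:foll/b11/[-]
after 13 — timeout(0): n0:cand/b15/[-]
after 14 — recover(4): n4:foll/b8/[-]
after 15 — timeout(0): n0:cand/b20/[-]
after 16 — deliver 2→3: ·
after 17 — propose(4,'y'): ·
after 18 — deliver 4→0: ·
after 19 — deliver 0→4: n4:foll/b15/[-]
after 20 — deliver 4→3: ·
after 21 — deliver 3→4: ·

empty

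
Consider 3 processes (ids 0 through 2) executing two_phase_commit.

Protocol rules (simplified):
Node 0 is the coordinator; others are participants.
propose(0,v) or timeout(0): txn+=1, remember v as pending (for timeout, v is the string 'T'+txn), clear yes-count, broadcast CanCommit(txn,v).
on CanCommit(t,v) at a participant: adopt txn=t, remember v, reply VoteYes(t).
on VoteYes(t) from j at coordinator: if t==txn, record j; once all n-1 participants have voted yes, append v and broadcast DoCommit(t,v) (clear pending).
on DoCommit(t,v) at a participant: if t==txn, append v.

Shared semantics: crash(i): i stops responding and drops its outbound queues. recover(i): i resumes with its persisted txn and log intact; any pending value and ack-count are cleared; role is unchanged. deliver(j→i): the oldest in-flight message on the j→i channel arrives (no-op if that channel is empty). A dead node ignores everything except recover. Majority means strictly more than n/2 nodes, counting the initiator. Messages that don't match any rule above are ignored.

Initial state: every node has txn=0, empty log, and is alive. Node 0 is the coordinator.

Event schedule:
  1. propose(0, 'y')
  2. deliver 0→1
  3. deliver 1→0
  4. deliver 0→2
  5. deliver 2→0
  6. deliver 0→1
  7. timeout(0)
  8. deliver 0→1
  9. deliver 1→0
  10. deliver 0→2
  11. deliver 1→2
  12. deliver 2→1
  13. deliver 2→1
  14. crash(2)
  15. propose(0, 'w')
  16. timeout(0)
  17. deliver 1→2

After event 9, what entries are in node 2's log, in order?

empty

after 1 — propose(0,'y'): n0:coor/t1/[-]
after 2 — deliver 0→1: n1:part/t1/[-]
after 3 — deliver 1→0: ·
after 4 — deliver 0→2: n2:part/t1/[-]
after 5 — deliver 2→0: n0:coor/t1/[y]
after 6 — deliver 0→1: n1:part/t1/[y]
after 7 — timeout(0): n0:coor/t2/[y]
after 8 — deliver 0→1: n1:part/t2/[y]
after 9 — deliver 1→0: ·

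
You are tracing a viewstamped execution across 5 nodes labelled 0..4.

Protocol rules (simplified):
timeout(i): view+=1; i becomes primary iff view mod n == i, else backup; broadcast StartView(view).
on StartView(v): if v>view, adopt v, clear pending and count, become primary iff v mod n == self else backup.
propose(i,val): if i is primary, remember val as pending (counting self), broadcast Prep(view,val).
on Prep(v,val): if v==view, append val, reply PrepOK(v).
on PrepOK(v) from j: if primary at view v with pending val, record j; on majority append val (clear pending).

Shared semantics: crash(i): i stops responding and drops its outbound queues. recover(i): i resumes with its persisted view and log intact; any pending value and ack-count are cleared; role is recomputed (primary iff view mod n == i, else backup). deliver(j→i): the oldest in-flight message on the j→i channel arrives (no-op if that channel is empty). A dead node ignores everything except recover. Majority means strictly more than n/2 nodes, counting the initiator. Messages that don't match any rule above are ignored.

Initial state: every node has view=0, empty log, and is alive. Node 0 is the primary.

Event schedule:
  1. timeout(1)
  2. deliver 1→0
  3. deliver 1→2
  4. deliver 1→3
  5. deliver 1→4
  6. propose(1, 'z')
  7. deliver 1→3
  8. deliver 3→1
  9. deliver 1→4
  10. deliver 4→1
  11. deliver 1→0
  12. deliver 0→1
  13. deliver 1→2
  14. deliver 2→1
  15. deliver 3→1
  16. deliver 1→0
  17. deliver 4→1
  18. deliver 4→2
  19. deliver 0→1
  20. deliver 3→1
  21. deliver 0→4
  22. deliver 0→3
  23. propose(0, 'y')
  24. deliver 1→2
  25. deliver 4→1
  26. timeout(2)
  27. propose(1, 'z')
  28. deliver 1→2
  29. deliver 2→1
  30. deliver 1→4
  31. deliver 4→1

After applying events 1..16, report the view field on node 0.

1

1. timeout(1):  <1:prim v1 ->
2. deliver 1→0:  <0:back v1 ->
3. deliver 1→2:  <2:back v1 ->
4. deliver 1→3:  <3:back v1 ->
5. deliver 1→4:  <4:back v1 ->
6. propose(1,'z'):  nop
7. deliver 1→3:  <3:back v1 z>
8. deliver 3→1:  nop
9. deliver 1→4:  <4:back v1 z>
10. deliver 4→1:  <1:prim v1 z>
11. deliver 1→0:  <0:back v1 z>
12. deliver 0→1:  nop
13. deliver 1→2:  <2:back v1 z>
14. deliver 2→1:  nop
15. deliver 3→1:  nop
16. deliver 1→0:  nop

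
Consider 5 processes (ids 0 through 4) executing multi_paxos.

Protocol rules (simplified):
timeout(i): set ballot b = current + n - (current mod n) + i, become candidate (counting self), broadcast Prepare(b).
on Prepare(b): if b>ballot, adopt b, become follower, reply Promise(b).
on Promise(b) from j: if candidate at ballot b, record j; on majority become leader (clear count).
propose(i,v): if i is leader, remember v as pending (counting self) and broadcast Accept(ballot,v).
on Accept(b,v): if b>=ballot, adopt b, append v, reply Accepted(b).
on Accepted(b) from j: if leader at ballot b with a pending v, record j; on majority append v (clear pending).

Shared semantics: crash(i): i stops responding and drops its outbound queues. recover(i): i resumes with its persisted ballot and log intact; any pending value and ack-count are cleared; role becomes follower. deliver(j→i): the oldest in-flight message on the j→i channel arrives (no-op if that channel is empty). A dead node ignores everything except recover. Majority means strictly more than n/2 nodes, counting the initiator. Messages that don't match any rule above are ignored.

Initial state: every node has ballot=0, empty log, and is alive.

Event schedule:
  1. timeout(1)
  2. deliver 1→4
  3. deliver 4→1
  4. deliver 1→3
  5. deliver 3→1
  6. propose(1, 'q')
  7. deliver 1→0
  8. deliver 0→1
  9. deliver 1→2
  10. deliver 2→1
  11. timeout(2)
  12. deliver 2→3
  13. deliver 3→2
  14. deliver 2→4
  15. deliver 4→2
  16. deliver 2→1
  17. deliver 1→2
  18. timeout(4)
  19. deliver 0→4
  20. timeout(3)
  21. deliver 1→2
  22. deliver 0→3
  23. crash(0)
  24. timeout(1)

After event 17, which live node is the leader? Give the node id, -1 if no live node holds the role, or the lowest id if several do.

after 1 — timeout(1): n1:cand/b6/[-]
after 2 — deliver 1→4: n4:foll/b6/[-]
after 3 — deliver 4→1: ·
after 4 — deliver 1→3: n3:foll/b6/[-]
after 5 — deliver 3→1: n1:lead/b6/[-]
after 6 — propose(1,'q'): ·
after 7 — deliver 1→0: n0:foll/b6/[-]
after 8 — deliver 0→1: ·
after 9 — deliver 1→2: n2:foll/b6/[-]
after 10 — deliver 2→1: ·
after 11 — timeout(2): n2:cand/b12/[-]
after 12 — deliver 2→3: n3:foll/b12/[-]
after 13 — deliver 3→2: ·
after 14 — deliver 2→4: n4:foll/b12/[-]
after 15 — deliver 4→2: n2:lead/b12/[-]
after 16 — deliver 2→1: n1:foll/b12/[-]
after 17 — deliver 1→2: ·

2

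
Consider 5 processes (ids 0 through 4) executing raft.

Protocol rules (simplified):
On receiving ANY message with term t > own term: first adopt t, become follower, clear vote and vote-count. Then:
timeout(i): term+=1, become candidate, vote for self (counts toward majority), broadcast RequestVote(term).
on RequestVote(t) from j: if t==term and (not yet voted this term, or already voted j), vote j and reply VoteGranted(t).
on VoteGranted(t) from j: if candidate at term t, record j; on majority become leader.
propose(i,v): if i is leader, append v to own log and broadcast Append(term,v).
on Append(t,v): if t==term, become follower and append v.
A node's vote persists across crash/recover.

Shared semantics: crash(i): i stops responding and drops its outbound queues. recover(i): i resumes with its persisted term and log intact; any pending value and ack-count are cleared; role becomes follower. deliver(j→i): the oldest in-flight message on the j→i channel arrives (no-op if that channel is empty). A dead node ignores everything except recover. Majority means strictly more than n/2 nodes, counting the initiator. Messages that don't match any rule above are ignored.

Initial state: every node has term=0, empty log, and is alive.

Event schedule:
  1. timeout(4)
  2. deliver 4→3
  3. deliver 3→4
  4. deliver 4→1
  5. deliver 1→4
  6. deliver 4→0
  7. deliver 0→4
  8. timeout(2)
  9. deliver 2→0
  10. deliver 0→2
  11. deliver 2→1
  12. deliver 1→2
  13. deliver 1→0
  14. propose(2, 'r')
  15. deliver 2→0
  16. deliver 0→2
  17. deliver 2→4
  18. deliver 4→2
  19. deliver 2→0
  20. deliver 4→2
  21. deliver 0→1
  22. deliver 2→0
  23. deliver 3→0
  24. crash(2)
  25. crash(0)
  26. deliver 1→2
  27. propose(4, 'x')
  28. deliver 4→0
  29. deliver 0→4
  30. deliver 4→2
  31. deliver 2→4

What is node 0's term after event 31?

1

1. timeout(4):  <4:cand t1 ->
2. deliver 4→3:  <3:foll t1 ->
3. deliver 3→4:  nop
4. deliver 4→1:  <1:foll t1 ->
5. deliver 1→4:  <4:lead t1 ->
6. deliver 4→0:  <0:foll t1 ->
7. deliver 0→4:  nop
8. timeout(2):  <2:cand t1 ->
9. deliver 2→0:  nop
10. deliver 0→2:  nop
11. deliver 2→1:  nop
12. deliver 1→2:  nop
13. deliver 1→0:  nop
14. propose(2,'r'):  nop
15. deliver 2→0:  nop
16. deliver 0→2:  nop
17. deliver 2→4:  nop
18. deliver 4→2:  nop
19. deliver 2→0:  nop
20. deliver 4→2:  nop
21. deliver 0→1:  nop
22. deliver 2→0:  nop
23. deliver 3→0:  nop
24. crash(2):  <2:✗cand t1 ->
25. crash(0):  <0:✗foll t1 ->
26. deliver 1→2:  nop
27. propose(4,'x'):  <4:lead t1 x>
28. deliver 4→0:  nop
29. deliver 0→4:  nop
30. deliver 4→2:  nop
31. deliver 2→4:  nop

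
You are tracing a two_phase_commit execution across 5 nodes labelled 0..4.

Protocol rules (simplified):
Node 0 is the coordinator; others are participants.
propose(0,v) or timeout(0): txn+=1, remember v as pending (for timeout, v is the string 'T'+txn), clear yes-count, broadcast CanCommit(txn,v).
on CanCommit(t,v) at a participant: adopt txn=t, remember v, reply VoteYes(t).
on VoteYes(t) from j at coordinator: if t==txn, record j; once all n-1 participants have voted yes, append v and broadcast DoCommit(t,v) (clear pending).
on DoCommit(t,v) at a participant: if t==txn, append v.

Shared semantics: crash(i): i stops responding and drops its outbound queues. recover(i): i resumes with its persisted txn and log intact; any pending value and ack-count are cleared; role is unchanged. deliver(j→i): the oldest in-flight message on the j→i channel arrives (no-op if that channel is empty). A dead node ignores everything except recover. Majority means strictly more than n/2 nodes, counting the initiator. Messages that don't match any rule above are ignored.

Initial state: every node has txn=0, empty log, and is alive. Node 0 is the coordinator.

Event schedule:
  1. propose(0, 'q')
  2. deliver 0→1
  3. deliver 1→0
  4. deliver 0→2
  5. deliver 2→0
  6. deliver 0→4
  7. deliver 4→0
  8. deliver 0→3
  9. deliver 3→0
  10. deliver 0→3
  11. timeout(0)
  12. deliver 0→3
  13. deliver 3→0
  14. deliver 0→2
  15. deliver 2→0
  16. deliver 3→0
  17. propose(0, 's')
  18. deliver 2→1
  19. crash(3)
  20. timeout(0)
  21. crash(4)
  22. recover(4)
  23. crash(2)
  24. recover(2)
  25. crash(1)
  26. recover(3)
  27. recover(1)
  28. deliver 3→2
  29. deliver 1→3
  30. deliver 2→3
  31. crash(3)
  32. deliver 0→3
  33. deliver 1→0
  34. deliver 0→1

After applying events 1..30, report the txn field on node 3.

2

after 1 — propose(0,'q'): n0:coor/t1/[-]
after 2 — deliver 0→1: n1:part/t1/[-]
after 3 — deliver 1→0: ·
after 4 — deliver 0→2: n2:part/t1/[-]
after 5 — deliver 2→0: ·
after 6 — deliver 0→4: n4:part/t1/[-]
after 7 — deliver 4→0: ·
after 8 — deliver 0→3: n3:part/t1/[-]
after 9 — deliver 3→0: n0:coor/t1/[q]
after 10 — deliver 0→3: n3:part/t1/[q]
after 11 — timeout(0): n0:coor/t2/[q]
after 12 — deliver 0→3: n3:part/t2/[q]
after 13 — deliver 3→0: ·
after 14 — deliver 0→2: n2:part/t1/[q]
after 15 — deliver 2→0: ·
after 16 — deliver 3→0: ·
after 17 — propose(0,'s'): n0:coor/t3/[q]
after 18 — deliver 2→1: ·
after 19 — crash(3): n3:✗part/t2/[q]
after 20 — timeout(0): n0:coor/t4/[q]
after 21 — crash(4): n4:✗part/t1/[-]
after 22 — recover(4): n4:part/t1/[-]
after 23 — crash(2): n2:✗part/t1/[q]
after 24 — recover(2): n2:part/t1/[q]
after 25 — crash(1): n1:✗part/t1/[-]
after 26 — recover(3): n3:part/t2/[q]
after 27 — recover(1): n1:part/t1/[-]
after 28 — deliver 3→2: ·
after 29 — deliver 1→3: ·
after 30 — deliver 2→3: ·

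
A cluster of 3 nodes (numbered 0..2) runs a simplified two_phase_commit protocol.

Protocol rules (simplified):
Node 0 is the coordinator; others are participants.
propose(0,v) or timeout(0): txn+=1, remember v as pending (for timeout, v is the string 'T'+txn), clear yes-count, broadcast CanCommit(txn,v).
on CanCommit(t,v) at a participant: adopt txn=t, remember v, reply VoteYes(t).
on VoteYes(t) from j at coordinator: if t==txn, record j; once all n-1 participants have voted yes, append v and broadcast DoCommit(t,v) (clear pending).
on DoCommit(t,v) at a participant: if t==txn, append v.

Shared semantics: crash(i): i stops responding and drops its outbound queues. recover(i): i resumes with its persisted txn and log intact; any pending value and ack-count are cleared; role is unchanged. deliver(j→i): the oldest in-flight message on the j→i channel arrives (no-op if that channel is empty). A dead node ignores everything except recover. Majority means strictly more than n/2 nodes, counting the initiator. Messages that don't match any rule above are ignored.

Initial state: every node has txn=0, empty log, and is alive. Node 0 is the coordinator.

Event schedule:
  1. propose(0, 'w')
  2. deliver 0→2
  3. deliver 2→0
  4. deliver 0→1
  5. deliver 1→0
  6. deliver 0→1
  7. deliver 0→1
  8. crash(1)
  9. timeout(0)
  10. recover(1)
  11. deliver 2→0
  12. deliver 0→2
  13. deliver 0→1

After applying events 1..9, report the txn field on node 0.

2

after 1 — propose(0,'w'): n0:coor/t1/[-]
after 2 — deliver 0→2: n2:part/t1/[-]
after 3 — deliver 2→0: ·
after 4 — deliver 0→1: n1:part/t1/[-]
after 5 — deliver 1→0: n0:coor/t1/[w]
after 6 — deliver 0→1: n1:part/t1/[w]
after 7 — deliver 0→1: ·
after 8 — crash(1): n1:✗part/t1/[w]
after 9 — timeout(0): n0:coor/t2/[w]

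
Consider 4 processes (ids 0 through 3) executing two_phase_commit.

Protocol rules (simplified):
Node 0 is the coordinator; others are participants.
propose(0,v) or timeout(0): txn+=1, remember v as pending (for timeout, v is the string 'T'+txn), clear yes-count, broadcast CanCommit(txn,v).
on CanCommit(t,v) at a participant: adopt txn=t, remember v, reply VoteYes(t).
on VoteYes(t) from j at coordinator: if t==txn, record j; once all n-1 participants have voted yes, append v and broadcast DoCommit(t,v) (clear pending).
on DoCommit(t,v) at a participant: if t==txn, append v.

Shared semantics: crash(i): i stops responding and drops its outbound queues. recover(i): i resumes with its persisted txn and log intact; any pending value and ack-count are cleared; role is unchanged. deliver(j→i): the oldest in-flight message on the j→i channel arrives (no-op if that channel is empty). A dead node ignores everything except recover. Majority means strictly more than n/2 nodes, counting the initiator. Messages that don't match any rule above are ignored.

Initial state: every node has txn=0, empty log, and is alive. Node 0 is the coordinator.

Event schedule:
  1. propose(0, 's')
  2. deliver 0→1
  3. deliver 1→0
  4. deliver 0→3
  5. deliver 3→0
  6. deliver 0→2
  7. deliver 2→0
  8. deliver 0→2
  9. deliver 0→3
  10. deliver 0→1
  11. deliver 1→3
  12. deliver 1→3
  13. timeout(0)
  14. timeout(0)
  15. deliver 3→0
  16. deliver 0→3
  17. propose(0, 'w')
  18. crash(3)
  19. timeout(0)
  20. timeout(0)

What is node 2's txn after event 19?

1

step 1 propose(0,'s'): 0={coor,t=1,log=-}
step 2 deliver 0→1: 1={part,t=1,log=-}
step 3 deliver 1→0: —
step 4 deliver 0→3: 3={part,t=1,log=-}
step 5 deliver 3→0: —
step 6 deliver 0→2: 2={part,t=1,log=-}
step 7 deliver 2→0: 0={coor,t=1,log=s}
step 8 deliver 0→2: 2={part,t=1,log=s}
step 9 deliver 0→3: 3={part,t=1,log=s}
step 10 deliver 0→1: 1={part,t=1,log=s}
step 11 deliver 1→3: —
step 12 deliver 1→3: —
step 13 timeout(0): 0={coor,t=2,log=s}
step 14 timeout(0): 0={coor,t=3,log=s}
step 15 deliver 3→0: —
step 16 deliver 0→3: 3={part,t=2,log=s}
step 17 propose(0,'w'): 0={coor,t=4,log=s}
step 18 crash(3): 3={✗part,t=2,log=s}
step 19 timeout(0): 0={coor,t=5,log=s}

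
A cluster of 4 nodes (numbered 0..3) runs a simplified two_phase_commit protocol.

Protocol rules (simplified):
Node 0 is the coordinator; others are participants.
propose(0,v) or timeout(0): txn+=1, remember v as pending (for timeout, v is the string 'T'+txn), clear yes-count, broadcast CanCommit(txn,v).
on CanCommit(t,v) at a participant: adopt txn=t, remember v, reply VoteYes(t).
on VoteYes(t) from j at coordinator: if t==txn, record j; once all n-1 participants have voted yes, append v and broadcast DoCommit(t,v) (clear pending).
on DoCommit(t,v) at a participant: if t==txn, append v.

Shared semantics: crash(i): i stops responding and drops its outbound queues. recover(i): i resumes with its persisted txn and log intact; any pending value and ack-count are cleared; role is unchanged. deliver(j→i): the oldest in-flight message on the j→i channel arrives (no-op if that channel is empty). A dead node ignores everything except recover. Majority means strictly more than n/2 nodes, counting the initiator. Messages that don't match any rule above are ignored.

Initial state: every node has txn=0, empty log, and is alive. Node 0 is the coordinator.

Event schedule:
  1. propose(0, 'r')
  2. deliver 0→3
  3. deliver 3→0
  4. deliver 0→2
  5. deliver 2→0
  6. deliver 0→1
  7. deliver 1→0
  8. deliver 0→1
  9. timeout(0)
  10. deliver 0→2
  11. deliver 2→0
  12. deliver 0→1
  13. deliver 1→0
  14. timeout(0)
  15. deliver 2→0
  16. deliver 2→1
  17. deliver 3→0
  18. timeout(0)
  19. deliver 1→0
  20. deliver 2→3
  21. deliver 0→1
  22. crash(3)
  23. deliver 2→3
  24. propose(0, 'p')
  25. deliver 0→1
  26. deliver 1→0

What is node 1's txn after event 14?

1. propose(0,'r'):  <0:coor t1 ->
2. deliver 0→3:  <3:part t1 ->
3. deliver 3→0:  nop
4. deliver 0→2:  <2:part t1 ->
5. deliver 2→0:  nop
6. deliver 0→1:  <1:part t1 ->
7. deliver 1→0:  <0:coor t1 r>
8. deliver 0→1:  <1:part t1 r>
9. timeout(0):  <0:coor t2 r>
10. deliver 0→2:  <2:part t1 r>
11. deliver 2→0:  nop
12. deliver 0→1:  <1:part t2 r>
13. deliver 1→0:  nop
14. timeout(0):  <0:coor t3 r>

2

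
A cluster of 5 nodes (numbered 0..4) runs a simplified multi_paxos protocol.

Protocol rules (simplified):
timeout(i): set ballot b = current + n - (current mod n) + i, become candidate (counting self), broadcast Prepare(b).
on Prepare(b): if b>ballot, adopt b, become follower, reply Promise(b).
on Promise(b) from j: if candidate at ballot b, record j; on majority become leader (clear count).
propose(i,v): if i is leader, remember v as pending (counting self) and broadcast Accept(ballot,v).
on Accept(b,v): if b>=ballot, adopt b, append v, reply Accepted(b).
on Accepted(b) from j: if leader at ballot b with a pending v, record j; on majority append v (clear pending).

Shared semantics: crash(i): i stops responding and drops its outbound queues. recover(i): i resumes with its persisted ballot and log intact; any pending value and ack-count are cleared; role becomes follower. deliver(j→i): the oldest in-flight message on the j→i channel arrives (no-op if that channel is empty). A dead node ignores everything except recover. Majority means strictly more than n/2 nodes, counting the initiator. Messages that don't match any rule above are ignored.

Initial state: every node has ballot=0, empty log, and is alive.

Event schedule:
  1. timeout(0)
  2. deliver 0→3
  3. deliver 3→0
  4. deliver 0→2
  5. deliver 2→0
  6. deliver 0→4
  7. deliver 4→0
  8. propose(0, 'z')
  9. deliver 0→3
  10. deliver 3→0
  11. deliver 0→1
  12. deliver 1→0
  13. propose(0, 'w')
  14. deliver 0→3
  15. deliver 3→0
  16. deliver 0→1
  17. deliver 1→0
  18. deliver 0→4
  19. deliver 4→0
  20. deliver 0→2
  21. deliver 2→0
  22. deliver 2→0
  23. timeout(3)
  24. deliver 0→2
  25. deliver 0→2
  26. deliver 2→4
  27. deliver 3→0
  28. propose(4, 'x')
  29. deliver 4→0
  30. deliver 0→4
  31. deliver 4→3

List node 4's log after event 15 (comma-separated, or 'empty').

empty

step 1 timeout(0): 0={cand,b=5,log=-}
step 2 deliver 0→3: 3={foll,b=5,log=-}
step 3 deliver 3→0: —
step 4 deliver 0→2: 2={foll,b=5,log=-}
step 5 deliver 2→0: 0={lead,b=5,log=-}
step 6 deliver 0→4: 4={foll,b=5,log=-}
step 7 deliver 4→0: —
step 8 propose(0,'z'): —
step 9 deliver 0→3: 3={foll,b=5,log=z}
step 10 deliver 3→0: —
step 11 deliver 0→1: 1={foll,b=5,log=-}
step 12 deliver 1→0: —
step 13 propose(0,'w'): —
step 14 deliver 0→3: 3={foll,b=5,log=z,w}
step 15 deliver 3→0: —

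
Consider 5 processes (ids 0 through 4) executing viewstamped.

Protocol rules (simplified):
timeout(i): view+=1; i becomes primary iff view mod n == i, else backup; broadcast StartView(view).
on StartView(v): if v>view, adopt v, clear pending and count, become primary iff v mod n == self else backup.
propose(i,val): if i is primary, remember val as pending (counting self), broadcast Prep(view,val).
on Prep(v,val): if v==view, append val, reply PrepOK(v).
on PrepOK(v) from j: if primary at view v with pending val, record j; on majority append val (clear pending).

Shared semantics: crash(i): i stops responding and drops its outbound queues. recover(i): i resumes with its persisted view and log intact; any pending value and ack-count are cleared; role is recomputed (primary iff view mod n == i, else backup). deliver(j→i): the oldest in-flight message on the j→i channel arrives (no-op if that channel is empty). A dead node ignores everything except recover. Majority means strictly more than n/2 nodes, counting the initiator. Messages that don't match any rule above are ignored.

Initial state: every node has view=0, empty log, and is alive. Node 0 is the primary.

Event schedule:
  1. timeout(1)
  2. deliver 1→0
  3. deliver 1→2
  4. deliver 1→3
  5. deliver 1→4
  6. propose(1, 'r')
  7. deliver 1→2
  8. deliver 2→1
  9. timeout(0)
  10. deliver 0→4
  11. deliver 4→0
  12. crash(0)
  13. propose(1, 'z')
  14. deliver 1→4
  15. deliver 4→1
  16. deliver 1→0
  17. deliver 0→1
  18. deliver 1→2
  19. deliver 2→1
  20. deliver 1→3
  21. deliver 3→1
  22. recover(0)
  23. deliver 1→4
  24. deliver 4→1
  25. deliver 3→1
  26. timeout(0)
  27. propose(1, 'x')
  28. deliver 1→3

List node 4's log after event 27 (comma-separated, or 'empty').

1. timeout(1):  <1:prim v1 ->
2. deliver 1→0:  <0:back v1 ->
3. deliver 1→2:  <2:back v1 ->
4. deliver 1→3:  <3:back v1 ->
5. deliver 1→4:  <4:back v1 ->
6. propose(1,'r'):  nop
7. deliver 1→2:  <2:back v1 r>
8. deliver 2→1:  nop
9. timeout(0):  <0:back v2 ->
10. deliver 0→4:  <4:back v2 ->
11. deliver 4→0:  nop
12. crash(0):  <0:✗back v2 ->
13. propose(1,'z'):  nop
14. deliver 1→4:  nop
15. deliver 4→1:  nop
16. deliver 1→0:  nop
17. deliver 0→1:  nop
18. deliver 1→2:  <2:back v1 r,z>
19. deliver 2→1:  nop
20. deliver 1→3:  <3:back v1 r>
21. deliver 3→1:  <1:prim v1 z>
22. recover(0):  <0:back v2 ->
23. deliver 1→4:  nop
24. deliver 4→1:  nop
25. deliver 3→1:  nop
26. timeout(0):  <0:back v3 ->
27. propose(1,'x'):  nop

empty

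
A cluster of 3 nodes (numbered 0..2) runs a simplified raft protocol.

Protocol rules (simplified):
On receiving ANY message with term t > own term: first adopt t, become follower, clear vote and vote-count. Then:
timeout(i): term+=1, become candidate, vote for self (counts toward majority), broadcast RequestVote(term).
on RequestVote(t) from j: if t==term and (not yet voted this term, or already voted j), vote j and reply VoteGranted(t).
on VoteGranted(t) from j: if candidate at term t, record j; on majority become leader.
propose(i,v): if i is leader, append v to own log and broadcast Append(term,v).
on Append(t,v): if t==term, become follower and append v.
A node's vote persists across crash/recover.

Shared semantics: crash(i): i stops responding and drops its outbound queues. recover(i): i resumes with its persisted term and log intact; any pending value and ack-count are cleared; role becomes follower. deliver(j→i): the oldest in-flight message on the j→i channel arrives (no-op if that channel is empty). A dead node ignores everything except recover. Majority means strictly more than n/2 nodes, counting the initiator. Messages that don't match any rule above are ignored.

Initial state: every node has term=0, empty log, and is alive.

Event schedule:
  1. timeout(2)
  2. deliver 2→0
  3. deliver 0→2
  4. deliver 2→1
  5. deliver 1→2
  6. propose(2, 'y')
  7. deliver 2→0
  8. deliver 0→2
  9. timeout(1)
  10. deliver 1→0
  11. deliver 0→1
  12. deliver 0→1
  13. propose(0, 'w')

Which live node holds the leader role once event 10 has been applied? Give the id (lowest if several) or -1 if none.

2

after 1 — timeout(2): n2:cand/t1/[-]
after 2 — deliver 2→0: n0:foll/t1/[-]
after 3 — deliver 0→2: n2:lead/t1/[-]
after 4 — deliver 2→1: n1:foll/t1/[-]
after 5 — deliver 1→2: ·
after 6 — propose(2,'y'): n2:lead/t1/[y]
after 7 — deliver 2→0: n0:foll/t1/[y]
after 8 — deliver 0→2: ·
after 9 — timeout(1): n1:cand/t2/[-]
after 10 — deliver 1→0: n0:foll/t2/[y]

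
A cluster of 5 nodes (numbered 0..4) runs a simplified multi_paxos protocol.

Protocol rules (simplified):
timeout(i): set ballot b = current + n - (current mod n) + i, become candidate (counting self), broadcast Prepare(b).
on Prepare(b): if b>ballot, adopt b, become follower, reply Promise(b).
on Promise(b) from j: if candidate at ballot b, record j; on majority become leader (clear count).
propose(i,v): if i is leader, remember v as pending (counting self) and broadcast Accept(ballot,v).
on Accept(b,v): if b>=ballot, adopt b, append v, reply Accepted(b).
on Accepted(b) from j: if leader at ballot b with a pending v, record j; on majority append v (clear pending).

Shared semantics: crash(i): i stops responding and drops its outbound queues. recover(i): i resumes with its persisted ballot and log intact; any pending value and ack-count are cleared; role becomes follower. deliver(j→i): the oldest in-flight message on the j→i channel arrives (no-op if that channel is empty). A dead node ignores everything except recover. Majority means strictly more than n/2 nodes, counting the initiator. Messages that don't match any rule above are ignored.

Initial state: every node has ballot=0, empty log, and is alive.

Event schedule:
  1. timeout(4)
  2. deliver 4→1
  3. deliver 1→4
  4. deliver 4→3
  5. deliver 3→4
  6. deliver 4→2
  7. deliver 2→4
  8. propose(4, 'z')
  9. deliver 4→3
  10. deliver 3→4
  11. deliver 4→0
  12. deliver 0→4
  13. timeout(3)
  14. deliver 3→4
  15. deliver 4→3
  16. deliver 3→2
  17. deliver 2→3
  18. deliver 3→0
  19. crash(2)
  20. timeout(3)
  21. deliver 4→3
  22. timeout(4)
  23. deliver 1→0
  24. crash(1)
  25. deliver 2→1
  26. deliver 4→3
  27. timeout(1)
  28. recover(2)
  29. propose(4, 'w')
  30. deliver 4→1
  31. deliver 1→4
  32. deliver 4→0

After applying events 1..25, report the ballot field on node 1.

9

e1 timeout(4): 4[cand,b=9,-]
e2 deliver 4→1: 1[foll,b=9,-]
e3 deliver 1→4: ·
e4 deliver 4→3: 3[foll,b=9,-]
e5 deliver 3→4: 4[lead,b=9,-]
e6 deliver 4→2: 2[foll,b=9,-]
e7 deliver 2→4: ·
e8 propose(4,'z'): ·
e9 deliver 4→3: 3[foll,b=9,z]
e10 deliver 3→4: ·
e11 deliver 4→0: 0[foll,b=9,-]
e12 deliver 0→4: ·
e13 timeout(3): 3[cand,b=13,z]
e14 deliver 3→4: 4[foll,b=13,-]
e15 deliver 4→3: ·
e16 deliver 3→2: 2[foll,b=13,-]
e17 deliver 2→3: 3[lead,b=13,z]
e18 deliver 3→0: 0[foll,b=13,-]
e19 crash(2): 2[✗foll,b=13,-]
e20 timeout(3): 3[cand,b=18,z]
e21 deliver 4→3: ·
e22 timeout(4): 4[cand,b=19,-]
e23 deliver 1→0: ·
e24 crash(1): 1[✗foll,b=9,-]
e25 deliver 2→1: ·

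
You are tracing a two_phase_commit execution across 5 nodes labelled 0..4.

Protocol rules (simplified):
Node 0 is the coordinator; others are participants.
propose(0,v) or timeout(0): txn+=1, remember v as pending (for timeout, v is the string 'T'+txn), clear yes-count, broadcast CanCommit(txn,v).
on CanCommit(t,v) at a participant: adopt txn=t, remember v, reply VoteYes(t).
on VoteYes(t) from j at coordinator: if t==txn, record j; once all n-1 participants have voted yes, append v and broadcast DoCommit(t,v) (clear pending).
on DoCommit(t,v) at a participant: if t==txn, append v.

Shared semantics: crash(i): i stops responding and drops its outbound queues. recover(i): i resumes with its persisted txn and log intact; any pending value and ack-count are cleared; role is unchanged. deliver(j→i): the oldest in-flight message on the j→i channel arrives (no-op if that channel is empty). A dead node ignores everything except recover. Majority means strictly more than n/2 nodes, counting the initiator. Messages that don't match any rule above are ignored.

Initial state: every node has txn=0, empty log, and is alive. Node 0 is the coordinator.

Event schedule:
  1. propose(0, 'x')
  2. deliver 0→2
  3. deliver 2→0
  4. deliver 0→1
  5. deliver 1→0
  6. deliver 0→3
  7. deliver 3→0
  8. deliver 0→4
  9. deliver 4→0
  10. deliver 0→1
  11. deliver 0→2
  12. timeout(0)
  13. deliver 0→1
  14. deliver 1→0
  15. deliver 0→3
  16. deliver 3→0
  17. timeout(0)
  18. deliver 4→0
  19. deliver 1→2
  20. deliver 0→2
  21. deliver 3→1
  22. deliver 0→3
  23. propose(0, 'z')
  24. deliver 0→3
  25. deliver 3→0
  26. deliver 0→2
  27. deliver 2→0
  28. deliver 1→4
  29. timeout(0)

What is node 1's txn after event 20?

[1] propose(0,'x') → N0(coor t1 [-])
[2] deliver 0→2 → N2(part t1 [-])
[3] deliver 2→0 → ∅
[4] deliver 0→1 → N1(part t1 [-])
[5] deliver 1→0 → ∅
[6] deliver 0→3 → N3(part t1 [-])
[7] deliver 3→0 → ∅
[8] deliver 0→4 → N4(part t1 [-])
[9] deliver 4→0 → N0(coor t1 [x])
[10] deliver 0→1 → N1(part t1 [x])
[11] deliver 0→2 → N2(part t1 [x])
[12] timeout(0) → N0(coor t2 [x])
[13] deliver 0→1 → N1(part t2 [x])
[14] deliver 1→0 → ∅
[15] deliver 0→3 → N3(part t1 [x])
[16] deliver 3→0 → ∅
[17] timeout(0) → N0(coor t3 [x])
[18] deliver 4→0 → ∅
[19] deliver 1→2 → ∅
[20] deliver 0→2 → N2(part t2 [x])

2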